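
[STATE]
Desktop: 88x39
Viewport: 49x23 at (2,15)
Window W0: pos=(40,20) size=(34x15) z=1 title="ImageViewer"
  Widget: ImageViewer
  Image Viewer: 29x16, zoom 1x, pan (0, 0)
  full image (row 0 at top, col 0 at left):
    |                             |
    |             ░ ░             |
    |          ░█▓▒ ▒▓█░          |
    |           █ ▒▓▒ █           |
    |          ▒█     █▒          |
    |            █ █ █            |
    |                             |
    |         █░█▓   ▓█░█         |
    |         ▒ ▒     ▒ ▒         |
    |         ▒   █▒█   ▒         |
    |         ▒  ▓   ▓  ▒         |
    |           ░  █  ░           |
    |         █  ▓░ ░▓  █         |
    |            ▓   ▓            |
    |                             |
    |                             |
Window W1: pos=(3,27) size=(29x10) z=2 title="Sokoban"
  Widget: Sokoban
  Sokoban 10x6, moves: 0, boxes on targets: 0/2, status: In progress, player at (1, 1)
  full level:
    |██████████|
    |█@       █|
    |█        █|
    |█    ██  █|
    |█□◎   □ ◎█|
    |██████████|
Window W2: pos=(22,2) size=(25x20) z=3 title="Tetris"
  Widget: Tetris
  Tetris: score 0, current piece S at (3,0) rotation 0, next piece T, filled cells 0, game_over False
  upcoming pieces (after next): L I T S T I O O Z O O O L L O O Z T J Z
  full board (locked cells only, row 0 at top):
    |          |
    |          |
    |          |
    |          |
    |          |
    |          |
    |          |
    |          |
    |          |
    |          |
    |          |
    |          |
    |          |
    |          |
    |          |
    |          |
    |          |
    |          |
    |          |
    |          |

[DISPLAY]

                    ┃          │            ┃    
                    ┃          │            ┃    
                    ┃          │            ┃    
                    ┃          │            ┃    
                    ┃          │            ┃    
                    ┃          │            ┃━━━━
                    ┗━━━━━━━━━━━━━━━━━━━━━━━┛View
                                      ┠──────────
                                      ┃          
                                      ┃          
                                      ┃          
                                      ┃          
 ┏━━━━━━━━━━━━━━━━━━━━━━━━━━━┓        ┃          
 ┃ Sokoban                   ┃        ┃          
 ┠───────────────────────────┨        ┃          
 ┃██████████                 ┃        ┃         █
 ┃█@       █                 ┃        ┃         ▒
 ┃█        █                 ┃        ┃         ▒
 ┃█    ██  █                 ┃        ┃         ▒
 ┃█□◎   □ ◎█                 ┃        ┗━━━━━━━━━━
 ┃██████████                 ┃                   
 ┗━━━━━━━━━━━━━━━━━━━━━━━━━━━┛                   
                                                 


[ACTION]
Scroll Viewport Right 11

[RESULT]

         ┃          │            ┃               
         ┃          │            ┃               
         ┃          │            ┃               
         ┃          │            ┃               
         ┃          │            ┃               
         ┃          │            ┃━━━━━━━━━━━━━━━
         ┗━━━━━━━━━━━━━━━━━━━━━━━┛Viewer         
                           ┠─────────────────────
                           ┃                     
                           ┃             ░ ░     
                           ┃          ░█▓▒ ▒▓█░  
                           ┃           █ ▒▓▒ █   
━━━━━━━━━━━━━━━━━━┓        ┃          ▒█     █▒  
                  ┃        ┃            █ █ █    
──────────────────┨        ┃                     
█                 ┃        ┃         █░█▓   ▓█░█ 
█                 ┃        ┃         ▒ ▒     ▒ ▒ 
█                 ┃        ┃         ▒   █▒█   ▒ 
█                 ┃        ┃         ▒  ▓   ▓  ▒ 
█                 ┃        ┗━━━━━━━━━━━━━━━━━━━━━
█                 ┃                              
━━━━━━━━━━━━━━━━━━┛                              
                                                 


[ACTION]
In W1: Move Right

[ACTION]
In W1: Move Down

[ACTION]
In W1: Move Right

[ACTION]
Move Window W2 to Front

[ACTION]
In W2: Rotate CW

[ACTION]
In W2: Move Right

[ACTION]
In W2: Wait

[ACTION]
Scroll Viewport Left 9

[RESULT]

                  ┃          │            ┃      
                  ┃          │            ┃      
                  ┃          │            ┃      
                  ┃          │            ┃      
                  ┃          │            ┃      
                  ┃          │            ┃━━━━━━
                  ┗━━━━━━━━━━━━━━━━━━━━━━━┛Viewer
                                    ┠────────────
                                    ┃            
                                    ┃            
                                    ┃          ░█
                                    ┃           █
━━━━━━━━━━━━━━━━━━━━━━━━━━━┓        ┃          ▒█
 Sokoban                   ┃        ┃            
───────────────────────────┨        ┃            
██████████                 ┃        ┃         █░█
█        █                 ┃        ┃         ▒ ▒
█  @     █                 ┃        ┃         ▒  
█    ██  █                 ┃        ┃         ▒  
█□◎   □ ◎█                 ┃        ┗━━━━━━━━━━━━
██████████                 ┃                     
━━━━━━━━━━━━━━━━━━━━━━━━━━━┛                     
                                                 


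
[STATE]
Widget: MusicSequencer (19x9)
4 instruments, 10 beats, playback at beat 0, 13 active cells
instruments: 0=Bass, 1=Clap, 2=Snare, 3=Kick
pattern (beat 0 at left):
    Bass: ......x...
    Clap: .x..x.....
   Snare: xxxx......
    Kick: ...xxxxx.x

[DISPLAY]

      ▼123456789   
  Bass······█···   
  Clap·█··█·····   
 Snare████······   
  Kick···█████·█   
                   
                   
                   
                   


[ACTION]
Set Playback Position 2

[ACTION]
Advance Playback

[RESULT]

      012▼456789   
  Bass······█···   
  Clap·█··█·····   
 Snare████······   
  Kick···█████·█   
                   
                   
                   
                   


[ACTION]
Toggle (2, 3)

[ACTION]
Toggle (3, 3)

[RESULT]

      012▼456789   
  Bass······█···   
  Clap·█··█·····   
 Snare███·······   
  Kick····████·█   
                   
                   
                   
                   


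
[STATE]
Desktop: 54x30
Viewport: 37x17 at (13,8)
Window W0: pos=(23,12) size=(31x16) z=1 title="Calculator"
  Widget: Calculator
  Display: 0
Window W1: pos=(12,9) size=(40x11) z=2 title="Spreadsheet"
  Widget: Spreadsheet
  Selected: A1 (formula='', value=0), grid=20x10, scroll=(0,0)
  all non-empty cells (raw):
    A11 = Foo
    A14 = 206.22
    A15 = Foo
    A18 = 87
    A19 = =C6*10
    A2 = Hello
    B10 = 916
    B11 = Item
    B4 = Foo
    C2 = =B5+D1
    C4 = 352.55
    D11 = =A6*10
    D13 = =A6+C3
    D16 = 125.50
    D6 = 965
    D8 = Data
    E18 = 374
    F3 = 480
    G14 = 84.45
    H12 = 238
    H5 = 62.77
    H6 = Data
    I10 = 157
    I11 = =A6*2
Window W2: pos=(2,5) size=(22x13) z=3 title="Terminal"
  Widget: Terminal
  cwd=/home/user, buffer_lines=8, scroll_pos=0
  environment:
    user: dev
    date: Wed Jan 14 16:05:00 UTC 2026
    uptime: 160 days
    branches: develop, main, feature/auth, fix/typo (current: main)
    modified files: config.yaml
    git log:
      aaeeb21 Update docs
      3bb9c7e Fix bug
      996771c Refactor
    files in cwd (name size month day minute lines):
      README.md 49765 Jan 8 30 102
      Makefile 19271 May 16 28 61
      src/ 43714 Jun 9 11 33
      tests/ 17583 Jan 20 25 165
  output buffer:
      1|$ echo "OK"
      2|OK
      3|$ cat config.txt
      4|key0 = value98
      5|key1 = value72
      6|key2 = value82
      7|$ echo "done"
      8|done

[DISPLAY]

"         ┃                          
          ┃━━━━━━━━━━━━━━━━━━━━━━━━━━
ig.txt    ┃t                         
ue98      ┃──────────────────────────
ue72      ┃                          
ue82      ┃    B       C       D     
ne"       ┃--------------------------
          ┃]       0       0       0 
          ┃        0       0       0 
━━━━━━━━━━┛0       0       0       0 
  4        0Foo       352.55       0 
━━━━━━━━━━━━━━━━━━━━━━━━━━━━━━━━━━━━━
          ┃├───┼───┼───┼───┤         
          ┃│ 1 │ 2 │ 3 │ - │         
          ┃├───┼───┼───┼───┤         
          ┃│ 0 │ . │ = │ + │         
          ┃├───┼───┼───┼───┤         


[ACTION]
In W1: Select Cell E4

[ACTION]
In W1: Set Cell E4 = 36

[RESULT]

"         ┃                          
          ┃━━━━━━━━━━━━━━━━━━━━━━━━━━
ig.txt    ┃t                         
ue98      ┃──────────────────────────
ue72      ┃                          
ue82      ┃    B       C       D     
ne"       ┃--------------------------
          ┃0       0       0       0 
          ┃        0       0       0 
━━━━━━━━━━┛0       0       0       0 
  4        0Foo       352.55       0 
━━━━━━━━━━━━━━━━━━━━━━━━━━━━━━━━━━━━━
          ┃├───┼───┼───┼───┤         
          ┃│ 1 │ 2 │ 3 │ - │         
          ┃├───┼───┼───┼───┤         
          ┃│ 0 │ . │ = │ + │         
          ┃├───┼───┼───┼───┤         


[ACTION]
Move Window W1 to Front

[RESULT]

"         ┃                          
━━━━━━━━━━━━━━━━━━━━━━━━━━━━━━━━━━━━━
 Spreadsheet                         
─────────────────────────────────────
E4: 36                               
       A       B       C       D     
-------------------------------------
  1        0       0       0       0 
  2 Hello          0       0       0 
  3        0       0       0       0 
  4        0Foo       352.55       0 
━━━━━━━━━━━━━━━━━━━━━━━━━━━━━━━━━━━━━
          ┃├───┼───┼───┼───┤         
          ┃│ 1 │ 2 │ 3 │ - │         
          ┃├───┼───┼───┼───┤         
          ┃│ 0 │ . │ = │ + │         
          ┃├───┼───┼───┼───┤         


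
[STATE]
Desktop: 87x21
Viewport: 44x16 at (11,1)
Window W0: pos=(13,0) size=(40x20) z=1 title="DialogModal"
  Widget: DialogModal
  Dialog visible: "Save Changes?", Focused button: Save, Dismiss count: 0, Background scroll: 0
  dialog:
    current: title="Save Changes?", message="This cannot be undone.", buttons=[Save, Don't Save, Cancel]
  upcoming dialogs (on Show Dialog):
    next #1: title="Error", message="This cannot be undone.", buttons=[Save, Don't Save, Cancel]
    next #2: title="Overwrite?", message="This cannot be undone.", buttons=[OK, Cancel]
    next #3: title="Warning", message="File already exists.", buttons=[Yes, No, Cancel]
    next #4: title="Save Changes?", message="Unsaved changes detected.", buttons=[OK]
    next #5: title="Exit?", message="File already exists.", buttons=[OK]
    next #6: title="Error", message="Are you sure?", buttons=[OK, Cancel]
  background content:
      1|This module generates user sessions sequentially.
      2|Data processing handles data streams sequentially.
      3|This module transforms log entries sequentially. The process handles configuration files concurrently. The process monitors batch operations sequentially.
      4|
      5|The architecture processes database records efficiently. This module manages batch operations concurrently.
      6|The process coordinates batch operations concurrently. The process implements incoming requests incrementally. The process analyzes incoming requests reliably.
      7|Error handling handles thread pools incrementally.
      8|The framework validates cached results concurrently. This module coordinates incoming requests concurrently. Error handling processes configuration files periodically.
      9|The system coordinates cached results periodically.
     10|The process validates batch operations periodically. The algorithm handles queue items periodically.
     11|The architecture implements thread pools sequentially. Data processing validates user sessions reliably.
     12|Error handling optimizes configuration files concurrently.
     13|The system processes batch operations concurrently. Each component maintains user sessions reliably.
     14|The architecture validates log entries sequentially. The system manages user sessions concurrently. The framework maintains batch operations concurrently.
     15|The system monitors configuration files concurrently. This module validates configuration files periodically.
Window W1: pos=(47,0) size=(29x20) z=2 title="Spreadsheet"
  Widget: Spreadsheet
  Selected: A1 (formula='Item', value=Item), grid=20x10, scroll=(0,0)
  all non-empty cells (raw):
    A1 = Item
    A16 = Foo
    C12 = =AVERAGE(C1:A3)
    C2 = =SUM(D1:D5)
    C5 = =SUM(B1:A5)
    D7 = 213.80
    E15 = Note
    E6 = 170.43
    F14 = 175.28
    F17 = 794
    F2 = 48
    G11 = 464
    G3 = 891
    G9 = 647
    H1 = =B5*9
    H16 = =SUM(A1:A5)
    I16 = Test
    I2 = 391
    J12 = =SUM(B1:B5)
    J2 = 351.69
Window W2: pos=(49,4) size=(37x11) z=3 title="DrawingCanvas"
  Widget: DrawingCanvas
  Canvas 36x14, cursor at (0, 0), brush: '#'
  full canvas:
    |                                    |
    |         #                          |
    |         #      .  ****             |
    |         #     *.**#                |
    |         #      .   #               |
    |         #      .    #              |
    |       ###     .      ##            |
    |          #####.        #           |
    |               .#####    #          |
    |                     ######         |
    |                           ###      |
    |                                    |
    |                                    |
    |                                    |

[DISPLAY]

  ┃ DialogModal                     ┃ Spread
  ┠─────────────────────────────────┠───────
  ┃This module generates user sessio┃A1: Ite
  ┃Data processing handles data stre┃ ┏━━━━━
  ┃This module transforms log entrie┃-┃ Draw
  ┃                                 ┃ ┠─────
  ┃The architecture processes databa┃ ┃+    
  ┃The┌─────────────────────────────┃ ┃     
  ┃Err│        Save Changes?        ┃ ┃     
  ┃The│    This cannot be undone.   ┃ ┃     
  ┃The│ [Save]  Don't Save   Cancel ┃ ┃     
  ┃The└─────────────────────────────┃ ┃     
  ┃The architecture implements threa┃ ┃     
  ┃Error handling optimizes configur┃ ┗━━━━━
  ┃The system processes batch operat┃ 10    
  ┃The architecture validates log en┃ 11    


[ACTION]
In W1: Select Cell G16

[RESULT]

  ┃ DialogModal                     ┃ Spread
  ┠─────────────────────────────────┠───────
  ┃This module generates user sessio┃G16:   
  ┃Data processing handles data stre┃ ┏━━━━━
  ┃This module transforms log entrie┃-┃ Draw
  ┃                                 ┃ ┠─────
  ┃The architecture processes databa┃ ┃+    
  ┃The┌─────────────────────────────┃ ┃     
  ┃Err│        Save Changes?        ┃ ┃     
  ┃The│    This cannot be undone.   ┃ ┃     
  ┃The│ [Save]  Don't Save   Cancel ┃ ┃     
  ┃The└─────────────────────────────┃ ┃     
  ┃The architecture implements threa┃ ┃     
  ┃Error handling optimizes configur┃ ┗━━━━━
  ┃The system processes batch operat┃ 10    
  ┃The architecture validates log en┃ 11    


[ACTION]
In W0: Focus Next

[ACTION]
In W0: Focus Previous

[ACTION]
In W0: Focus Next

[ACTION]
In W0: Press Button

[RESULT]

  ┃ DialogModal                     ┃ Spread
  ┠─────────────────────────────────┠───────
  ┃This module generates user sessio┃G16:   
  ┃Data processing handles data stre┃ ┏━━━━━
  ┃This module transforms log entrie┃-┃ Draw
  ┃                                 ┃ ┠─────
  ┃The architecture processes databa┃ ┃+    
  ┃The process coordinates batch ope┃ ┃     
  ┃Error handling handles thread poo┃ ┃     
  ┃The framework validates cached re┃ ┃     
  ┃The system coordinates cached res┃ ┃     
  ┃The process validates batch opera┃ ┃     
  ┃The architecture implements threa┃ ┃     
  ┃Error handling optimizes configur┃ ┗━━━━━
  ┃The system processes batch operat┃ 10    
  ┃The architecture validates log en┃ 11    


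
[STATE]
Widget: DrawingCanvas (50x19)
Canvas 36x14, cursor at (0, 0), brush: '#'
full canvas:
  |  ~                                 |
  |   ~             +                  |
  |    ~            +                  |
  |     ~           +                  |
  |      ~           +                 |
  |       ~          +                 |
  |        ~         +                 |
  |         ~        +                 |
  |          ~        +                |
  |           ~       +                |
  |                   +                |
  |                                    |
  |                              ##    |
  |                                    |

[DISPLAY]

+ ~                                               
   ~             +                                
    ~            +                                
     ~           +                                
      ~           +                               
       ~          +                               
        ~         +                               
         ~        +                               
          ~        +                              
           ~       +                              
                   +                              
                                                  
                              ##                  
                                                  
                                                  
                                                  
                                                  
                                                  
                                                  


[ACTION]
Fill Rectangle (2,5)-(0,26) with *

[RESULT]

+ ~  **********************                       
   ~ **********************                       
    ~**********************                       
     ~           +                                
      ~           +                               
       ~          +                               
        ~         +                               
         ~        +                               
          ~        +                              
           ~       +                              
                   +                              
                                                  
                              ##                  
                                                  
                                                  
                                                  
                                                  
                                                  
                                                  


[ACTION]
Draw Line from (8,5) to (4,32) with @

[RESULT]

+ ~  **********************                       
   ~ **********************                       
    ~**********************                       
     ~           +                                
      ~           +          @@@@                 
       ~          +   @@@@@@@                     
        ~       @@@@@@                            
         @@@@@@@  +                               
     @@@@ ~        +                              
           ~       +                              
                   +                              
                                                  
                              ##                  
                                                  
                                                  
                                                  
                                                  
                                                  
                                                  


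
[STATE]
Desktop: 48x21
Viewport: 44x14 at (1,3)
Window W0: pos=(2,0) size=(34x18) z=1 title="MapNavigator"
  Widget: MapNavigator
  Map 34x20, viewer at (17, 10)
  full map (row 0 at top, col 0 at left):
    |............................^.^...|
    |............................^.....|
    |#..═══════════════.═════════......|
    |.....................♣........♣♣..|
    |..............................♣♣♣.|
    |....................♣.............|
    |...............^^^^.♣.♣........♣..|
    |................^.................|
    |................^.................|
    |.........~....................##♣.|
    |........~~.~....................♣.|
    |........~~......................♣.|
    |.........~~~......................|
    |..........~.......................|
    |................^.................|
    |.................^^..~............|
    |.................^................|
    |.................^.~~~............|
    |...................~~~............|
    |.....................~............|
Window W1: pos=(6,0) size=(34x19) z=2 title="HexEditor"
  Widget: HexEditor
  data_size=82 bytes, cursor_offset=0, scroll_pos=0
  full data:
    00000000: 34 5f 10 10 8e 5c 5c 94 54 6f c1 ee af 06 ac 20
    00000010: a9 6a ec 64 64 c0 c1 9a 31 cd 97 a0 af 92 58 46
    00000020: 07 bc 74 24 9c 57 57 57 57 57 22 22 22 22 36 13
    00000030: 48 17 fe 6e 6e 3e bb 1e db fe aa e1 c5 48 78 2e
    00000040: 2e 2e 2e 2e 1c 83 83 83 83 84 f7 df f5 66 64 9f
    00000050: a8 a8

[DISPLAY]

 ┃...┃00000000  34 5f 10 10 8e 5c 5c 9┃     
 ┃...┃00000010  a9 6a ec 64 64 c0 c1 9┃     
 ┃...┃00000020  07 bc 74 24 9c 57 57 5┃     
 ┃...┃00000030  48 17 fe 6e 6e 3e bb 1┃     
 ┃...┃00000040  2e 2e 2e 2e 1c 83 83 8┃     
 ┃...┃00000050  a8 a8                 ┃     
 ┃...┃                                ┃     
 ┃...┃                                ┃     
 ┃...┃                                ┃     
 ┃...┃                                ┃     
 ┃...┃                                ┃     
 ┃...┃                                ┃     
 ┃...┃                                ┃     
 ┃...┃                                ┃     


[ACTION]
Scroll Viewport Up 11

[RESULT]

 ┏━━━┏━━━━━━━━━━━━━━━━━━━━━━━━━━━━━━━━┓     
 ┃ Ma┃ HexEditor                      ┃     
 ┠───┠────────────────────────────────┨     
 ┃...┃00000000  34 5f 10 10 8e 5c 5c 9┃     
 ┃...┃00000010  a9 6a ec 64 64 c0 c1 9┃     
 ┃...┃00000020  07 bc 74 24 9c 57 57 5┃     
 ┃...┃00000030  48 17 fe 6e 6e 3e bb 1┃     
 ┃...┃00000040  2e 2e 2e 2e 1c 83 83 8┃     
 ┃...┃00000050  a8 a8                 ┃     
 ┃...┃                                ┃     
 ┃...┃                                ┃     
 ┃...┃                                ┃     
 ┃...┃                                ┃     
 ┃...┃                                ┃     


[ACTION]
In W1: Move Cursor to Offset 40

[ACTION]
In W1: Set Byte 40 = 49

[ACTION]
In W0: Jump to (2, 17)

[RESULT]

 ┏━━━┏━━━━━━━━━━━━━━━━━━━━━━━━━━━━━━━━┓     
 ┃ Ma┃ HexEditor                      ┃     
 ┠───┠────────────────────────────────┨     
 ┃   ┃00000000  34 5f 10 10 8e 5c 5c 9┃     
 ┃   ┃00000010  a9 6a ec 64 64 c0 c1 9┃     
 ┃   ┃00000020  07 bc 74 24 9c 57 57 5┃     
 ┃   ┃00000030  48 17 fe 6e 6e 3e bb 1┃     
 ┃   ┃00000040  2e 2e 2e 2e 1c 83 83 8┃     
 ┃   ┃00000050  a8 a8                 ┃     
 ┃   ┃                                ┃     
 ┃   ┃                                ┃     
 ┃   ┃                                ┃     
 ┃   ┃                                ┃     
 ┃   ┃                                ┃     


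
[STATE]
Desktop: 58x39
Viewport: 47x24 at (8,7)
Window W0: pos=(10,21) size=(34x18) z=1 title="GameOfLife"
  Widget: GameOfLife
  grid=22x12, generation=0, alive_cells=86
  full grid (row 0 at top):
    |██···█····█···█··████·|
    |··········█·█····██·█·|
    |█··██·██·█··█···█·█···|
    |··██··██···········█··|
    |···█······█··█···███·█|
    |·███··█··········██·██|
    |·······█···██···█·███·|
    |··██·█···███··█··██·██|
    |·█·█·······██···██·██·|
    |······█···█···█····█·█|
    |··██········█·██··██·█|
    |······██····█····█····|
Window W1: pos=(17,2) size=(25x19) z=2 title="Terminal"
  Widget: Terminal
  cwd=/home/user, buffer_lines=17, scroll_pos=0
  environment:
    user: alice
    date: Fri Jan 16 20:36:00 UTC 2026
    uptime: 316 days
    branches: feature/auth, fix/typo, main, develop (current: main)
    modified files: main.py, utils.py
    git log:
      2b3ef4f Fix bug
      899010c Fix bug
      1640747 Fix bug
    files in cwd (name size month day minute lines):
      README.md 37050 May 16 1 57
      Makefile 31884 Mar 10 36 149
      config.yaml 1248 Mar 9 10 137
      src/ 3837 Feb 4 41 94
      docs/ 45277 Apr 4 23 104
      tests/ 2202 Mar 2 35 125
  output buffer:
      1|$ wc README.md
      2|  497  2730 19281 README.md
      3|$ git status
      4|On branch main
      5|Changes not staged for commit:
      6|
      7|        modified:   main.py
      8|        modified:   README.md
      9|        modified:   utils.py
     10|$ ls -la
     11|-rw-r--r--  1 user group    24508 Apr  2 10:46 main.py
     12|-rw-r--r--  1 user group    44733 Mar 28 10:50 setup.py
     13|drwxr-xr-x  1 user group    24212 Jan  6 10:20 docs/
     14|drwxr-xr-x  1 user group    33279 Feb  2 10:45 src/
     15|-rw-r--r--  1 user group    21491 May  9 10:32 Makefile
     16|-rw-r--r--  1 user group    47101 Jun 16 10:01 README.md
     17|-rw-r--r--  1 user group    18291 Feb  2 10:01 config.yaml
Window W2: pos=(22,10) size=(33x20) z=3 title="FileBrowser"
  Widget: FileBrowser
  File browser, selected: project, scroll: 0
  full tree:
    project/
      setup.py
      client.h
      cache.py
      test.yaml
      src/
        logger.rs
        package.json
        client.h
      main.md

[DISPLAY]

         ┃$ git status           ┃             
         ┃On branch main         ┃             
         ┃Changes not staged for ┃             
         ┃    ┏━━━━━━━━━━━━━━━━━━━━━━━━━━━━━━━┓
         ┃    ┃ FileBrowser                   ┃
         ┃    ┠───────────────────────────────┨
         ┃    ┃> [-] project/                 ┃
         ┃$ ls┃    setup.py                   ┃
         ┃-rw-┃    client.h                   ┃
         ┃-rw-┃    cache.py                   ┃
         ┃drwx┃    test.yaml                  ┃
         ┃drwx┃    [+] src/                   ┃
         ┃-rw-┃    main.md                    ┃
         ┗━━━━┃                               ┃
  ┏━━━━━━━━━━━┃                               ┃
  ┃ GameOfLife┃                               ┃
  ┠───────────┃                               ┃
  ┃Gen: 0     ┃                               ┃
  ┃██···█····█┃                               ┃
  ┃··········█┃                               ┃
  ┃█··██·██·█·┃                               ┃
  ┃··██··██···┃                               ┃
  ┃···█······█┗━━━━━━━━━━━━━━━━━━━━━━━━━━━━━━━┛
  ┃·███··█··········██·██          ┃           


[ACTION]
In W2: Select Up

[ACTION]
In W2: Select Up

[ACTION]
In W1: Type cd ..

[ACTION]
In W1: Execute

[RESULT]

         ┃        modified:   REA┃             
         ┃        modified:   uti┃             
         ┃$ ls -la               ┃             
         ┃-rw-┏━━━━━━━━━━━━━━━━━━━━━━━━━━━━━━━┓
         ┃-rw-┃ FileBrowser                   ┃
         ┃drwx┠───────────────────────────────┨
         ┃drwx┃> [-] project/                 ┃
         ┃-rw-┃    setup.py                   ┃
         ┃-rw-┃    client.h                   ┃
         ┃-rw-┃    cache.py                   ┃
         ┃$ cd┃    test.yaml                  ┃
         ┃    ┃    [+] src/                   ┃
         ┃$ █ ┃    main.md                    ┃
         ┗━━━━┃                               ┃
  ┏━━━━━━━━━━━┃                               ┃
  ┃ GameOfLife┃                               ┃
  ┠───────────┃                               ┃
  ┃Gen: 0     ┃                               ┃
  ┃██···█····█┃                               ┃
  ┃··········█┃                               ┃
  ┃█··██·██·█·┃                               ┃
  ┃··██··██···┃                               ┃
  ┃···█······█┗━━━━━━━━━━━━━━━━━━━━━━━━━━━━━━━┛
  ┃·███··█··········██·██          ┃           


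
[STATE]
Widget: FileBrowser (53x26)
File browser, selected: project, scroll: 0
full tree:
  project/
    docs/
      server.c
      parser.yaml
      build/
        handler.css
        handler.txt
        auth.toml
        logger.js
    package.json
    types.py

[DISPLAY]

> [-] project/                                       
    [+] docs/                                        
    package.json                                     
    types.py                                         
                                                     
                                                     
                                                     
                                                     
                                                     
                                                     
                                                     
                                                     
                                                     
                                                     
                                                     
                                                     
                                                     
                                                     
                                                     
                                                     
                                                     
                                                     
                                                     
                                                     
                                                     
                                                     


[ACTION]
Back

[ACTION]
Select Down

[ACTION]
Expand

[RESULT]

  [-] project/                                       
  > [-] docs/                                        
      server.c                                       
      parser.yaml                                    
      [+] build/                                     
    package.json                                     
    types.py                                         
                                                     
                                                     
                                                     
                                                     
                                                     
                                                     
                                                     
                                                     
                                                     
                                                     
                                                     
                                                     
                                                     
                                                     
                                                     
                                                     
                                                     
                                                     
                                                     


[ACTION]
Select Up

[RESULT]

> [-] project/                                       
    [-] docs/                                        
      server.c                                       
      parser.yaml                                    
      [+] build/                                     
    package.json                                     
    types.py                                         
                                                     
                                                     
                                                     
                                                     
                                                     
                                                     
                                                     
                                                     
                                                     
                                                     
                                                     
                                                     
                                                     
                                                     
                                                     
                                                     
                                                     
                                                     
                                                     


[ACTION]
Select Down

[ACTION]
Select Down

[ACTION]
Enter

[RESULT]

  [-] project/                                       
    [-] docs/                                        
    > server.c                                       
      parser.yaml                                    
      [+] build/                                     
    package.json                                     
    types.py                                         
                                                     
                                                     
                                                     
                                                     
                                                     
                                                     
                                                     
                                                     
                                                     
                                                     
                                                     
                                                     
                                                     
                                                     
                                                     
                                                     
                                                     
                                                     
                                                     


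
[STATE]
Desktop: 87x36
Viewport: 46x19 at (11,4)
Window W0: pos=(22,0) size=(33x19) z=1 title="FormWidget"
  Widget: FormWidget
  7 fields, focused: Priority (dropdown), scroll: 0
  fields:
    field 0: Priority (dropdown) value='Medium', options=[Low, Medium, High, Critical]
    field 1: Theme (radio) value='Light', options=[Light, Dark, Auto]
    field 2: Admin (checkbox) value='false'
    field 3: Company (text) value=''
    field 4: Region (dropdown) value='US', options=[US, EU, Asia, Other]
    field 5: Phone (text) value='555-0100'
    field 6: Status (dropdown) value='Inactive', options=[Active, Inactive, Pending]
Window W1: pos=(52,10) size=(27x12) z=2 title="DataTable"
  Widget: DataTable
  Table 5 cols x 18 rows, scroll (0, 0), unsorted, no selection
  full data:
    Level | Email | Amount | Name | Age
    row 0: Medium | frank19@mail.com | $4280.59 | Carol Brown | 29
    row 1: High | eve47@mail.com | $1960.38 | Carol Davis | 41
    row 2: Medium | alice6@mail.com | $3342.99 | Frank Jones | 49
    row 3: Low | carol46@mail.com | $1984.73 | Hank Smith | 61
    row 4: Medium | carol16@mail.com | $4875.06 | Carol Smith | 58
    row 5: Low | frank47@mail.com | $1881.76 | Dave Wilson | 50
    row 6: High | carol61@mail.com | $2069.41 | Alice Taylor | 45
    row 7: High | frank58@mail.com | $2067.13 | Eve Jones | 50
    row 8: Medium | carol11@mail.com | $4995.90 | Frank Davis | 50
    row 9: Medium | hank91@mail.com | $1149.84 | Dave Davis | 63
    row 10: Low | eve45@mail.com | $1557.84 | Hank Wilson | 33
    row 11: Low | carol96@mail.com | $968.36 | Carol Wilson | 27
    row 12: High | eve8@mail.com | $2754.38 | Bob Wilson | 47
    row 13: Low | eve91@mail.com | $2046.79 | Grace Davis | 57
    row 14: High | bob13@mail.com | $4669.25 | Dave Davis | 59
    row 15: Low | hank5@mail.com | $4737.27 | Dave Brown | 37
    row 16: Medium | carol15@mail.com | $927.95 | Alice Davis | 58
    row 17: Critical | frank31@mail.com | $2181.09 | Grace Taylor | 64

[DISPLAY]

           ┃  Theme:      (●) Light  ( ) Da┃  
           ┃  Admin:      [ ]              ┃  
           ┃  Company:    [               ]┃  
           ┃  Region:     [US            ▼]┃  
           ┃  Phone:      [555-0100       ]┃  
           ┃  Status:     [Inactive      ▼]┃  
           ┃                             ┏━━━━
           ┃                             ┃ Dat
           ┃                             ┠────
           ┃                             ┃Leve
           ┃                             ┃────
           ┃                             ┃Medi
           ┃                             ┃High
           ┃                             ┃Medi
           ┗━━━━━━━━━━━━━━━━━━━━━━━━━━━━━┃Low 
                                         ┃Medi
                                         ┃Low 
                                         ┗━━━━
                                              


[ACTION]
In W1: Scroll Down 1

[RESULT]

           ┃  Theme:      (●) Light  ( ) Da┃  
           ┃  Admin:      [ ]              ┃  
           ┃  Company:    [               ]┃  
           ┃  Region:     [US            ▼]┃  
           ┃  Phone:      [555-0100       ]┃  
           ┃  Status:     [Inactive      ▼]┃  
           ┃                             ┏━━━━
           ┃                             ┃ Dat
           ┃                             ┠────
           ┃                             ┃Leve
           ┃                             ┃────
           ┃                             ┃High
           ┃                             ┃Medi
           ┃                             ┃Low 
           ┗━━━━━━━━━━━━━━━━━━━━━━━━━━━━━┃Medi
                                         ┃Low 
                                         ┃High
                                         ┗━━━━
                                              


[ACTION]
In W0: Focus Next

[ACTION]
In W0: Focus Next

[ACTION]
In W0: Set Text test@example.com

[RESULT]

           ┃  Theme:      (●) Light  ( ) Da┃  
           ┃> Admin:      [ ]              ┃  
           ┃  Company:    [               ]┃  
           ┃  Region:     [US            ▼]┃  
           ┃  Phone:      [555-0100       ]┃  
           ┃  Status:     [Inactive      ▼]┃  
           ┃                             ┏━━━━
           ┃                             ┃ Dat
           ┃                             ┠────
           ┃                             ┃Leve
           ┃                             ┃────
           ┃                             ┃High
           ┃                             ┃Medi
           ┃                             ┃Low 
           ┗━━━━━━━━━━━━━━━━━━━━━━━━━━━━━┃Medi
                                         ┃Low 
                                         ┃High
                                         ┗━━━━
                                              
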